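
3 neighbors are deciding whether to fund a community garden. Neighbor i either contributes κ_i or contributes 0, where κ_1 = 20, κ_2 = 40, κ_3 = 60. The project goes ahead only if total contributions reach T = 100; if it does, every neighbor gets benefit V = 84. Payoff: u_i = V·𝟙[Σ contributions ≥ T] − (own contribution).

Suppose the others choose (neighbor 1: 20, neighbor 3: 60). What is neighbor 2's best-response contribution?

Others' total = 80. Contributing 40 brings total to 120 ≥ 100: gain V − κ_2 = 44.
Best response: 40.

40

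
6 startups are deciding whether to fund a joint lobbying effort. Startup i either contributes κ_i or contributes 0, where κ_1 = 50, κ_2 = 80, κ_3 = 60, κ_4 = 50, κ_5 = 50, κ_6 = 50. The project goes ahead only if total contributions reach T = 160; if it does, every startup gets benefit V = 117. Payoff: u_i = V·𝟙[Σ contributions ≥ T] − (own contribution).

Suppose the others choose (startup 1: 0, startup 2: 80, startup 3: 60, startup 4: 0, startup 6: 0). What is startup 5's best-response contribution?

Others' total = 140. Contributing 50 brings total to 190 ≥ 160: gain V − κ_5 = 67.
Best response: 50.

50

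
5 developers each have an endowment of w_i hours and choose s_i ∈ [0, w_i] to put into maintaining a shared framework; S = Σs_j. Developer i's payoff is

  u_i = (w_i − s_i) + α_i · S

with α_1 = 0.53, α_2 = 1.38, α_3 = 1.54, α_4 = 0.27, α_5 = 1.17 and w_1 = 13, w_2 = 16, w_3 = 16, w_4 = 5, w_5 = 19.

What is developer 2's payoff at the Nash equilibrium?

∂u_i/∂s_i = α_i − 1, so developer i contributes w_i if α_i > 1, else 0.
α_i > 1 for i ∈ {2, 3, 5}; NE contributions (0, 16, 16, 0, 19), S = 51.
u_2 = (16 − 16) + 1.38·51 = 70.38.

70.38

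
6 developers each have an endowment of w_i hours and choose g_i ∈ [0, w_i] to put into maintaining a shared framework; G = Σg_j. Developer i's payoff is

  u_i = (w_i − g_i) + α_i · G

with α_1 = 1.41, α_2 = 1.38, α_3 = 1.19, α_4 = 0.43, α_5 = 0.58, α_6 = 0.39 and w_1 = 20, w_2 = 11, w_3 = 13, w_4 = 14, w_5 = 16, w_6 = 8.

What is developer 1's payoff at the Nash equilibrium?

62.04

∂u_i/∂g_i = α_i − 1, so developer i contributes w_i if α_i > 1, else 0.
α_i > 1 for i ∈ {1, 2, 3}; NE contributions (20, 11, 13, 0, 0, 0), G = 44.
u_1 = (20 − 20) + 1.41·44 = 62.04.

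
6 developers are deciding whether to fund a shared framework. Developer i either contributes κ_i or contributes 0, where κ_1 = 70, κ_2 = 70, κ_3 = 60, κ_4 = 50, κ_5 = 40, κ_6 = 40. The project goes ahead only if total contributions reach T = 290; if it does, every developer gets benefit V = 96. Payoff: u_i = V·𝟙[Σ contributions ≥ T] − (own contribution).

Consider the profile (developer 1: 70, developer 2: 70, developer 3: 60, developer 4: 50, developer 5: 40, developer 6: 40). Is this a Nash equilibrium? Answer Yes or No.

Total = 330 ≥ 290: provided.
Developer 1 (pledges 70, payoff 26): dropping to 0 → total 260, payoff 0. No gain.
Developer 2 (pledges 70, payoff 26): dropping to 0 → total 260, payoff 0. No gain.
Developer 3 (pledges 60, payoff 36): dropping to 0 → total 270, payoff 0. No gain.
Developer 4 (pledges 50, payoff 46): dropping to 0 → total 280, payoff 0. No gain.
Developer 5 (pledges 40, payoff 56): dropping to 0 → total 290, payoff 96. Profitable deviation.

No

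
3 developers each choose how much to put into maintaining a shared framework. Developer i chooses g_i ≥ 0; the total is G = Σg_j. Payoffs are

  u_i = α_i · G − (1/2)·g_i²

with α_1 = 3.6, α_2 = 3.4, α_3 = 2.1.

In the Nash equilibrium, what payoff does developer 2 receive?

25.16

Developer i's FOC: ∂u_i/∂g_i = α_i − g_i = 0, so g_i* = α_i.
NE contributions = (3.6, 3.4, 2.1); G = 9.1.
u_2 = α_2·G − ½·(g_2)² = 3.4·9.1 − ½·3.4² = 25.16.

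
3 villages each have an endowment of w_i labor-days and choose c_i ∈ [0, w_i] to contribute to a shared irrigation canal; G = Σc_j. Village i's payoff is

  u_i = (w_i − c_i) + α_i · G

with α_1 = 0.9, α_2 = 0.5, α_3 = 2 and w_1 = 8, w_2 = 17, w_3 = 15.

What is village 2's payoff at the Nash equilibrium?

∂u_i/∂c_i = α_i − 1, so village i contributes w_i if α_i > 1, else 0.
α_i > 1 for i ∈ {3}; NE contributions (0, 0, 15), G = 15.
u_2 = (17 − 0) + 0.5·15 = 24.5.

24.5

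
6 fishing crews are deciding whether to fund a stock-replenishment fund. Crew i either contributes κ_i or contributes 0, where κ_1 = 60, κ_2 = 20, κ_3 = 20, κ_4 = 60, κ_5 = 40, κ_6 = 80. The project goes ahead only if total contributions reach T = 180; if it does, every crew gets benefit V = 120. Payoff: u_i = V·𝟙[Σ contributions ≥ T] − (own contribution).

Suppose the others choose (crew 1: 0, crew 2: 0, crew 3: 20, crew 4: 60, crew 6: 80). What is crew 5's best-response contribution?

Others' total = 160. Contributing 40 brings total to 200 ≥ 180: gain V − κ_5 = 80.
Best response: 40.

40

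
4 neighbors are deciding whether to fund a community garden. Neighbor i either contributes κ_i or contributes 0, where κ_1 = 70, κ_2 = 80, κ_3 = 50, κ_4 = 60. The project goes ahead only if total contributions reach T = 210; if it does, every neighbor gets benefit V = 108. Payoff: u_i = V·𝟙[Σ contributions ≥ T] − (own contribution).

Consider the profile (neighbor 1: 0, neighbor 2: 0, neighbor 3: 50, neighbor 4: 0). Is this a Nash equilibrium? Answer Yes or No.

No

Total = 50 < 210: not provided.
Neighbor 1 (pledges 0, payoff 0): pledging 70 → total 120, payoff -70. No gain.
Neighbor 2 (pledges 0, payoff 0): pledging 80 → total 130, payoff -80. No gain.
Neighbor 3 (pledges 50, payoff -50): dropping to 0 → total 0, payoff 0. Profitable deviation.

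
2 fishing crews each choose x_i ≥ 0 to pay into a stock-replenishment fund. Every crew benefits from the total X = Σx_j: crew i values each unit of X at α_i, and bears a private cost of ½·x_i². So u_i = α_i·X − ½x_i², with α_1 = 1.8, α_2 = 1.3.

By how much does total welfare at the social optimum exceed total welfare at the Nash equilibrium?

Crew i's FOC: ∂u_i/∂x_i = α_i − x_i = 0, so x_i* = α_i.
NE contributions = (1.8, 1.3); X = 3.1.
W^NE = (Σα)·X − ½Σα_i² = 3.1² − ½·4.93 = 7.145.
Planner sets x_i = Σα_j = 3.1 for every i, so X^SO = 2·3.1 = 6.2.
W^SO = (Σα)·X^SO − ½·2·(Σα)² = (2/2)·3.1² = 9.61.
Deadweight loss = W^SO − W^NE = 2.465.

2.465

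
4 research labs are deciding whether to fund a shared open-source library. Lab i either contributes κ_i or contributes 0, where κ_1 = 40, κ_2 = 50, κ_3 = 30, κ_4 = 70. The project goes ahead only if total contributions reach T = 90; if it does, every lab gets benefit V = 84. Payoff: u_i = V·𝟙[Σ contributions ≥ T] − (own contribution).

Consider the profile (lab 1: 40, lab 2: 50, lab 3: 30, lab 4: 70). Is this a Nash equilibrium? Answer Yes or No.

No

Total = 190 ≥ 90: provided.
Lab 1 (pledges 40, payoff 44): dropping to 0 → total 150, payoff 84. Profitable deviation.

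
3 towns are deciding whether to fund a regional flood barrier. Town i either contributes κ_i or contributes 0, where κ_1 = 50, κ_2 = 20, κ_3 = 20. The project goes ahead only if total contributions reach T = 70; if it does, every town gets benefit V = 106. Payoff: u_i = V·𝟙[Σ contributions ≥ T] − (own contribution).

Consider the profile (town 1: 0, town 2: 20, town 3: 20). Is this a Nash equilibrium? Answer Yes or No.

Total = 40 < 70: not provided.
Town 1 (pledges 0, payoff 0): pledging 50 → total 90, payoff 56. Profitable deviation.

No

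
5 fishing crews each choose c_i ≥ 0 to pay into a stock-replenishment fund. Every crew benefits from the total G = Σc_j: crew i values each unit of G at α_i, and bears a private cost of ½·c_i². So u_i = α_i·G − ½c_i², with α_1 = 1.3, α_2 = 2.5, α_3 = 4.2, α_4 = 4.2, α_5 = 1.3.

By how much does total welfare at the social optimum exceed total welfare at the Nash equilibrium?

295.83

Crew i's FOC: ∂u_i/∂c_i = α_i − c_i = 0, so c_i* = α_i.
NE contributions = (1.3, 2.5, 4.2, 4.2, 1.3); G = 13.5.
W^NE = (Σα)·G − ½Σα_i² = 13.5² − ½·44.91 = 159.795.
Planner sets c_i = Σα_j = 13.5 for every i, so G^SO = 5·13.5 = 67.5.
W^SO = (Σα)·G^SO − ½·5·(Σα)² = (5/2)·13.5² = 455.625.
Deadweight loss = W^SO − W^NE = 295.83.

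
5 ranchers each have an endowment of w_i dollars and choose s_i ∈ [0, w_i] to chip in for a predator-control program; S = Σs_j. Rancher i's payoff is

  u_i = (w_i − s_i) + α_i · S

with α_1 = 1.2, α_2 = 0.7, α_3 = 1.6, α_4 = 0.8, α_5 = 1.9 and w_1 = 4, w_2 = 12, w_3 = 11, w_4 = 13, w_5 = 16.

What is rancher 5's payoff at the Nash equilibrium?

58.9

∂u_i/∂s_i = α_i − 1, so rancher i contributes w_i if α_i > 1, else 0.
α_i > 1 for i ∈ {1, 3, 5}; NE contributions (4, 0, 11, 0, 16), S = 31.
u_5 = (16 − 16) + 1.9·31 = 58.9.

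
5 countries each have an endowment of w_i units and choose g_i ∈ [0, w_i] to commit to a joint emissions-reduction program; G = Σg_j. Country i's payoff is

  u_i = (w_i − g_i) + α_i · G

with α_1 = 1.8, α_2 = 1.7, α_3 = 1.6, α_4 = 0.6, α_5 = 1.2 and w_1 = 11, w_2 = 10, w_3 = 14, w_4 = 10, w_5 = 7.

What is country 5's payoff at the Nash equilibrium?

50.4

∂u_i/∂g_i = α_i − 1, so country i contributes w_i if α_i > 1, else 0.
α_i > 1 for i ∈ {1, 2, 3, 5}; NE contributions (11, 10, 14, 0, 7), G = 42.
u_5 = (7 − 7) + 1.2·42 = 50.4.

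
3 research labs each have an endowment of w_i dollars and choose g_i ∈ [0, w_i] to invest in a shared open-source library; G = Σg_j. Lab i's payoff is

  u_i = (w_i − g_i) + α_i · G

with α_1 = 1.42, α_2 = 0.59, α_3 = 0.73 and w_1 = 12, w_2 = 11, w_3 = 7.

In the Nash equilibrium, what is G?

12

∂u_i/∂g_i = α_i − 1, so lab i contributes w_i if α_i > 1, else 0.
α_i > 1 for i ∈ {1}; NE contributions (12, 0, 0), G = 12.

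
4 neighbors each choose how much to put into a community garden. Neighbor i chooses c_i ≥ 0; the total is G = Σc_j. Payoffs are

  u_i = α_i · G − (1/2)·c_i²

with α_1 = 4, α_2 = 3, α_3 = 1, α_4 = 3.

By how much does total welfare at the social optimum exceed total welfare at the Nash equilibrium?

138.5

Neighbor i's FOC: ∂u_i/∂c_i = α_i − c_i = 0, so c_i* = α_i.
NE contributions = (4, 3, 1, 3); G = 11.
W^NE = (Σα)·G − ½Σα_i² = 11² − ½·35 = 103.5.
Planner sets c_i = Σα_j = 11 for every i, so G^SO = 4·11 = 44.
W^SO = (Σα)·G^SO − ½·4·(Σα)² = (4/2)·11² = 242.
Deadweight loss = W^SO − W^NE = 138.5.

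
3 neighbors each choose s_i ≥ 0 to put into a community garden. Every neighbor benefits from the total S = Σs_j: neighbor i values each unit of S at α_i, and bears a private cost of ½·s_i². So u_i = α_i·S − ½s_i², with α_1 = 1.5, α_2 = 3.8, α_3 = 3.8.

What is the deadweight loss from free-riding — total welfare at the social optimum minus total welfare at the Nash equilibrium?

56.97

Neighbor i's FOC: ∂u_i/∂s_i = α_i − s_i = 0, so s_i* = α_i.
NE contributions = (1.5, 3.8, 3.8); S = 9.1.
W^NE = (Σα)·S − ½Σα_i² = 9.1² − ½·31.13 = 67.245.
Planner sets s_i = Σα_j = 9.1 for every i, so S^SO = 3·9.1 = 27.3.
W^SO = (Σα)·S^SO − ½·3·(Σα)² = (3/2)·9.1² = 124.215.
Deadweight loss = W^SO − W^NE = 56.97.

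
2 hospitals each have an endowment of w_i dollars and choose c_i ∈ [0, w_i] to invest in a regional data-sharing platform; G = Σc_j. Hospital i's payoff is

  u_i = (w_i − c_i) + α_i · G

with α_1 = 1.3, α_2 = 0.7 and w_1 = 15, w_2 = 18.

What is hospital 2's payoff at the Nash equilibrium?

∂u_i/∂c_i = α_i − 1, so hospital i contributes w_i if α_i > 1, else 0.
α_i > 1 for i ∈ {1}; NE contributions (15, 0), G = 15.
u_2 = (18 − 0) + 0.7·15 = 28.5.

28.5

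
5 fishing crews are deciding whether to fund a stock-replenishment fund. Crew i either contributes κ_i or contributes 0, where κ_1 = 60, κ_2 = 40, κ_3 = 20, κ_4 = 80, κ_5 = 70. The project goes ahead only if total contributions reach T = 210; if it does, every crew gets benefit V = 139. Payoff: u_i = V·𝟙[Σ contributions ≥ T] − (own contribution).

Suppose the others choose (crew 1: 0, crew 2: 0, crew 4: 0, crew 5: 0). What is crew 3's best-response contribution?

Others' total = 0. Even contributing 20 gives 20 < 210: no benefit either way.
Best response: 0.

0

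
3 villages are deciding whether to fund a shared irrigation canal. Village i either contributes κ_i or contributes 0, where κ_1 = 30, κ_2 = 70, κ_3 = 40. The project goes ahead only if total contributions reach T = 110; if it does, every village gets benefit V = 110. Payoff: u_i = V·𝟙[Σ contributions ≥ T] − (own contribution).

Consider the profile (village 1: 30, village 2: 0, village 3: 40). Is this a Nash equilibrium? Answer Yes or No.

No

Total = 70 < 110: not provided.
Village 1 (pledges 30, payoff -30): dropping to 0 → total 40, payoff 0. Profitable deviation.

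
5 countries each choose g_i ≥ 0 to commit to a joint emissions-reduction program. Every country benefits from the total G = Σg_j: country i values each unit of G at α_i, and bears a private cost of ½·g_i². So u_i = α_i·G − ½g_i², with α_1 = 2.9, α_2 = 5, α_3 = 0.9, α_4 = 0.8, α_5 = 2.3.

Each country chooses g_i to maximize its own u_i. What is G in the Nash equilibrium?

11.9

Country i's FOC: ∂u_i/∂g_i = α_i − g_i = 0, so g_i* = α_i.
NE contributions = (2.9, 5, 0.9, 0.8, 2.3); G = 11.9.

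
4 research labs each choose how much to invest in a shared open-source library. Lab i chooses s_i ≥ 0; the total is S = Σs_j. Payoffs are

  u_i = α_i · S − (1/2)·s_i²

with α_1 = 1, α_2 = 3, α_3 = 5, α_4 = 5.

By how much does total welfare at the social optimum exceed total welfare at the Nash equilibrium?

Lab i's FOC: ∂u_i/∂s_i = α_i − s_i = 0, so s_i* = α_i.
NE contributions = (1, 3, 5, 5); S = 14.
W^NE = (Σα)·S − ½Σα_i² = 14² − ½·60 = 166.
Planner sets s_i = Σα_j = 14 for every i, so S^SO = 4·14 = 56.
W^SO = (Σα)·S^SO − ½·4·(Σα)² = (4/2)·14² = 392.
Deadweight loss = W^SO − W^NE = 226.

226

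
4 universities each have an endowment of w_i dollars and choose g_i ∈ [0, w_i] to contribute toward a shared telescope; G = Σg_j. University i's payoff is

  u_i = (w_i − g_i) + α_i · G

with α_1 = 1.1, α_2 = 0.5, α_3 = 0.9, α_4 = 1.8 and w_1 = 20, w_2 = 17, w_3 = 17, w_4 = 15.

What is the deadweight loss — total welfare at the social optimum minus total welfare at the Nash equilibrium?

∂u_i/∂g_i = α_i − 1, so university i contributes w_i if α_i > 1, else 0.
α_i > 1 for i ∈ {1, 4}; NE contributions (20, 0, 0, 15), G = 35.
W^NE = Σw_i − G^NE + (Σα_i)·G^NE = 69 + 3.3·35 = 184.5.
Planner: ∂(Σu_j)/∂g_i = Σα_j − 1 = 3.3 > 0, so everyone contributes w_i; G^SO = 69, W^SO = 69 + 3.3·69 = 296.7.
Deadweight loss = 112.2.

112.2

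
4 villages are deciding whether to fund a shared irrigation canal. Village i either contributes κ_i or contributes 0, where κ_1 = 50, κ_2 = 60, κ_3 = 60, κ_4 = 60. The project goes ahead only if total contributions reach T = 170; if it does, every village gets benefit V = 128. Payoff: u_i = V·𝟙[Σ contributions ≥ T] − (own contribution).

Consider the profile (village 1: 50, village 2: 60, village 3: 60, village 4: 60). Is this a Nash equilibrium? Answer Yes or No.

No

Total = 230 ≥ 170: provided.
Village 1 (pledges 50, payoff 78): dropping to 0 → total 180, payoff 128. Profitable deviation.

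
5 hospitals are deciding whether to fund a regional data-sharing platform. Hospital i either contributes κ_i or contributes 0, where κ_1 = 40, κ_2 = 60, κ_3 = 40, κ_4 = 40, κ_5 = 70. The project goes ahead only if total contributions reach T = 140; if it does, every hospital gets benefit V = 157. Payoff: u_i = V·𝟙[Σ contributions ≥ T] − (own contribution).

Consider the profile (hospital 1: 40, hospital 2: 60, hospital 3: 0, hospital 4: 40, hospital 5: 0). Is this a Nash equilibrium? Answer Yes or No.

Total = 140 ≥ 140: provided.
Hospital 1 (pledges 40, payoff 117): dropping to 0 → total 100, payoff 0. No gain.
Hospital 2 (pledges 60, payoff 97): dropping to 0 → total 80, payoff 0. No gain.
Hospital 3 (pledges 0, payoff 157): pledging 40 → total 180, payoff 117. No gain.
Hospital 4 (pledges 40, payoff 117): dropping to 0 → total 100, payoff 0. No gain.
Hospital 5 (pledges 0, payoff 157): pledging 70 → total 210, payoff 87. No gain.

Yes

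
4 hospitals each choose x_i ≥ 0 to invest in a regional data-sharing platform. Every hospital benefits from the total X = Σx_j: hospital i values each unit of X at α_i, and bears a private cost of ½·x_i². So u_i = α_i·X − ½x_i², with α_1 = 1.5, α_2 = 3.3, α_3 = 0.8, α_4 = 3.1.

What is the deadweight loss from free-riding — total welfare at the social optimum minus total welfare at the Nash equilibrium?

87.385

Hospital i's FOC: ∂u_i/∂x_i = α_i − x_i = 0, so x_i* = α_i.
NE contributions = (1.5, 3.3, 0.8, 3.1); X = 8.7.
W^NE = (Σα)·X − ½Σα_i² = 8.7² − ½·23.39 = 63.995.
Planner sets x_i = Σα_j = 8.7 for every i, so X^SO = 4·8.7 = 34.8.
W^SO = (Σα)·X^SO − ½·4·(Σα)² = (4/2)·8.7² = 151.38.
Deadweight loss = W^SO − W^NE = 87.385.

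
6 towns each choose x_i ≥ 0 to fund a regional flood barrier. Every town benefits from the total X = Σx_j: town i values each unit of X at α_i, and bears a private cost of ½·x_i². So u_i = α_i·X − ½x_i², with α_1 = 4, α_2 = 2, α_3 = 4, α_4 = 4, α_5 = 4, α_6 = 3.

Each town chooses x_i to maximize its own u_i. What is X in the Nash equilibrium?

Town i's FOC: ∂u_i/∂x_i = α_i − x_i = 0, so x_i* = α_i.
NE contributions = (4, 2, 4, 4, 4, 3); X = 21.

21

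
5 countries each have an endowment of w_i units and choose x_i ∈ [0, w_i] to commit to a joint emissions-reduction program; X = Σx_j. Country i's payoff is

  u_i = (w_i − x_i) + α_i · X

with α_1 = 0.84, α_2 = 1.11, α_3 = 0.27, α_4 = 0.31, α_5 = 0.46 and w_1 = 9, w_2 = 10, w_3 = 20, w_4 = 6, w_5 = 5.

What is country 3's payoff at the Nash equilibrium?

22.7

∂u_i/∂x_i = α_i − 1, so country i contributes w_i if α_i > 1, else 0.
α_i > 1 for i ∈ {2}; NE contributions (0, 10, 0, 0, 0), X = 10.
u_3 = (20 − 0) + 0.27·10 = 22.7.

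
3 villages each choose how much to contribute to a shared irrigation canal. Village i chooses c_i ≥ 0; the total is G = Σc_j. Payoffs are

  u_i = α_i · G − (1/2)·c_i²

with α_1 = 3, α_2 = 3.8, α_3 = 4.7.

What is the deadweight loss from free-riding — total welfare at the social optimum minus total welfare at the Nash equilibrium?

Village i's FOC: ∂u_i/∂c_i = α_i − c_i = 0, so c_i* = α_i.
NE contributions = (3, 3.8, 4.7); G = 11.5.
W^NE = (Σα)·G − ½Σα_i² = 11.5² − ½·45.53 = 109.485.
Planner sets c_i = Σα_j = 11.5 for every i, so G^SO = 3·11.5 = 34.5.
W^SO = (Σα)·G^SO − ½·3·(Σα)² = (3/2)·11.5² = 198.375.
Deadweight loss = W^SO − W^NE = 88.89.

88.89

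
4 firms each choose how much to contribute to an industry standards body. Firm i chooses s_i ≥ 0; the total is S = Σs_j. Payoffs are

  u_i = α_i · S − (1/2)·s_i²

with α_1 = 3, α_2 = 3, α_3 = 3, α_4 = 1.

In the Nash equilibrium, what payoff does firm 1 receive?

Firm i's FOC: ∂u_i/∂s_i = α_i − s_i = 0, so s_i* = α_i.
NE contributions = (3, 3, 3, 1); S = 10.
u_1 = α_1·S − ½·(s_1)² = 3·10 − ½·3² = 25.5.

25.5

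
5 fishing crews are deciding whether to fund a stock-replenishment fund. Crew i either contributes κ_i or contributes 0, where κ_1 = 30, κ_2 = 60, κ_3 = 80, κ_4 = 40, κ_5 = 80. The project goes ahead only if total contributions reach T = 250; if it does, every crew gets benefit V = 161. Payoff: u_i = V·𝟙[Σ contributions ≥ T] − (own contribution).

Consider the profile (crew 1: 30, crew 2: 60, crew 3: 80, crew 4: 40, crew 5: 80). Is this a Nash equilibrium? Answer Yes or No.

Total = 290 ≥ 250: provided.
Crew 1 (pledges 30, payoff 131): dropping to 0 → total 260, payoff 161. Profitable deviation.

No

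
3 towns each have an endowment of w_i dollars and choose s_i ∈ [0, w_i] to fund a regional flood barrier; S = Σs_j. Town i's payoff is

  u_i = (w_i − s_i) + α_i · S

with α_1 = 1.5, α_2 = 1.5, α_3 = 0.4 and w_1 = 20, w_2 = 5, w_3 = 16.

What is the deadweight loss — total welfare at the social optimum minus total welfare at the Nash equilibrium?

38.4

∂u_i/∂s_i = α_i − 1, so town i contributes w_i if α_i > 1, else 0.
α_i > 1 for i ∈ {1, 2}; NE contributions (20, 5, 0), S = 25.
W^NE = Σw_i − S^NE + (Σα_i)·S^NE = 41 + 2.4·25 = 101.
Planner: ∂(Σu_j)/∂s_i = Σα_j − 1 = 2.4 > 0, so everyone contributes w_i; S^SO = 41, W^SO = 41 + 2.4·41 = 139.4.
Deadweight loss = 38.4.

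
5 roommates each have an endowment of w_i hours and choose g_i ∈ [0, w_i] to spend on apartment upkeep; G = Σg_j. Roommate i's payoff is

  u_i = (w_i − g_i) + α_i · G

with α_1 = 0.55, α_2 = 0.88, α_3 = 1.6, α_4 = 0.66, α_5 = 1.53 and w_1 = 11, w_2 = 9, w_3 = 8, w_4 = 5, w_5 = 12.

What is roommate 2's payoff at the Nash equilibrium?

∂u_i/∂g_i = α_i − 1, so roommate i contributes w_i if α_i > 1, else 0.
α_i > 1 for i ∈ {3, 5}; NE contributions (0, 0, 8, 0, 12), G = 20.
u_2 = (9 − 0) + 0.88·20 = 26.6.

26.6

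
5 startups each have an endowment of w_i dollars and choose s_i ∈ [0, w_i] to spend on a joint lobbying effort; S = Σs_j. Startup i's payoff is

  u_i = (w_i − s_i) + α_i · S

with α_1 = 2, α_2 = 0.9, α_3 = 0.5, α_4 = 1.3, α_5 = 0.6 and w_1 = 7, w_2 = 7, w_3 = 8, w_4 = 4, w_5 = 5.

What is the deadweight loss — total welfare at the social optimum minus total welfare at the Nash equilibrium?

86

∂u_i/∂s_i = α_i − 1, so startup i contributes w_i if α_i > 1, else 0.
α_i > 1 for i ∈ {1, 4}; NE contributions (7, 0, 0, 4, 0), S = 11.
W^NE = Σw_i − S^NE + (Σα_i)·S^NE = 31 + 4.3·11 = 78.3.
Planner: ∂(Σu_j)/∂s_i = Σα_j − 1 = 4.3 > 0, so everyone contributes w_i; S^SO = 31, W^SO = 31 + 4.3·31 = 164.3.
Deadweight loss = 86.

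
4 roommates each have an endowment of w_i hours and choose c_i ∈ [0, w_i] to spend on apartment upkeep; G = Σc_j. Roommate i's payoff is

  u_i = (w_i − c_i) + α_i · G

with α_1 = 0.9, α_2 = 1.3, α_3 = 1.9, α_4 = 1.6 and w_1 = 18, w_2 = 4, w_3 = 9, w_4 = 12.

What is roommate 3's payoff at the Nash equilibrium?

47.5

∂u_i/∂c_i = α_i − 1, so roommate i contributes w_i if α_i > 1, else 0.
α_i > 1 for i ∈ {2, 3, 4}; NE contributions (0, 4, 9, 12), G = 25.
u_3 = (9 − 9) + 1.9·25 = 47.5.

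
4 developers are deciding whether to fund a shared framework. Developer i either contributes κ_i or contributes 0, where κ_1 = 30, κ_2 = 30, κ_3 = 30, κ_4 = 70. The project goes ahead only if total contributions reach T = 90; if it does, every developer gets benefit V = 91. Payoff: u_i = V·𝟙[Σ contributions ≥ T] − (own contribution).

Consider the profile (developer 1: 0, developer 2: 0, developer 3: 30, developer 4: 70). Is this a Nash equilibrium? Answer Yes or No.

Total = 100 ≥ 90: provided.
Developer 1 (pledges 0, payoff 91): pledging 30 → total 130, payoff 61. No gain.
Developer 2 (pledges 0, payoff 91): pledging 30 → total 130, payoff 61. No gain.
Developer 3 (pledges 30, payoff 61): dropping to 0 → total 70, payoff 0. No gain.
Developer 4 (pledges 70, payoff 21): dropping to 0 → total 30, payoff 0. No gain.

Yes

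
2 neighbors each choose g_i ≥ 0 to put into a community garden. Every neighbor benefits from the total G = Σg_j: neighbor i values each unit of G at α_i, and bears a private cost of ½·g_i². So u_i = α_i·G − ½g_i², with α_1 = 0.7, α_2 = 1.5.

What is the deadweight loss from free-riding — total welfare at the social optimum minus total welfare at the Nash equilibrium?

Neighbor i's FOC: ∂u_i/∂g_i = α_i − g_i = 0, so g_i* = α_i.
NE contributions = (0.7, 1.5); G = 2.2.
W^NE = (Σα)·G − ½Σα_i² = 2.2² − ½·2.74 = 3.47.
Planner sets g_i = Σα_j = 2.2 for every i, so G^SO = 2·2.2 = 4.4.
W^SO = (Σα)·G^SO − ½·2·(Σα)² = (2/2)·2.2² = 4.84.
Deadweight loss = W^SO − W^NE = 1.37.

1.37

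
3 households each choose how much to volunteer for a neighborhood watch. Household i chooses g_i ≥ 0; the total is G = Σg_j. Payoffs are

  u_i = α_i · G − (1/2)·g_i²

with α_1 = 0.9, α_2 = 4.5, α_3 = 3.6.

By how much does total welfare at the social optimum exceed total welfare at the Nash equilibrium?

57.51

Household i's FOC: ∂u_i/∂g_i = α_i − g_i = 0, so g_i* = α_i.
NE contributions = (0.9, 4.5, 3.6); G = 9.
W^NE = (Σα)·G − ½Σα_i² = 9² − ½·34.02 = 63.99.
Planner sets g_i = Σα_j = 9 for every i, so G^SO = 3·9 = 27.
W^SO = (Σα)·G^SO − ½·3·(Σα)² = (3/2)·9² = 121.5.
Deadweight loss = W^SO − W^NE = 57.51.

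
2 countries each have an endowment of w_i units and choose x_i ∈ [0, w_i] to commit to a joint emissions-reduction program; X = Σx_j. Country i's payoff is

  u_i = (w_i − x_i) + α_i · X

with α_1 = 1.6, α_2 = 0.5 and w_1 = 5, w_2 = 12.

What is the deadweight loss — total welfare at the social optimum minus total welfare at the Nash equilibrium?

∂u_i/∂x_i = α_i − 1, so country i contributes w_i if α_i > 1, else 0.
α_i > 1 for i ∈ {1}; NE contributions (5, 0), X = 5.
W^NE = Σw_i − X^NE + (Σα_i)·X^NE = 17 + 1.1·5 = 22.5.
Planner: ∂(Σu_j)/∂x_i = Σα_j − 1 = 1.1 > 0, so everyone contributes w_i; X^SO = 17, W^SO = 17 + 1.1·17 = 35.7.
Deadweight loss = 13.2.

13.2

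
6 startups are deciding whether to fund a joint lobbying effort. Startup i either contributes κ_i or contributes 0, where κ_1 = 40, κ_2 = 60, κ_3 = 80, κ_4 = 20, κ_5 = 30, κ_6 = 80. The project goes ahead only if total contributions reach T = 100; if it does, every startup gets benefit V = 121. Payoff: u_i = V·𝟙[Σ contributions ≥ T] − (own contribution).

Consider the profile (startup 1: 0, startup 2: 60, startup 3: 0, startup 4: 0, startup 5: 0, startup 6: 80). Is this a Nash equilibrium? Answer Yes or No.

Total = 140 ≥ 100: provided.
Startup 1 (pledges 0, payoff 121): pledging 40 → total 180, payoff 81. No gain.
Startup 2 (pledges 60, payoff 61): dropping to 0 → total 80, payoff 0. No gain.
Startup 3 (pledges 0, payoff 121): pledging 80 → total 220, payoff 41. No gain.
Startup 4 (pledges 0, payoff 121): pledging 20 → total 160, payoff 101. No gain.
Startup 5 (pledges 0, payoff 121): pledging 30 → total 170, payoff 91. No gain.
Startup 6 (pledges 80, payoff 41): dropping to 0 → total 60, payoff 0. No gain.

Yes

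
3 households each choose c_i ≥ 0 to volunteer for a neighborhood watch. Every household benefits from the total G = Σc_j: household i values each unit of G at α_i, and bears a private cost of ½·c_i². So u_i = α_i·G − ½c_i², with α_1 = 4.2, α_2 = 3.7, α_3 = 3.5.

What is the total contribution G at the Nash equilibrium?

Household i's FOC: ∂u_i/∂c_i = α_i − c_i = 0, so c_i* = α_i.
NE contributions = (4.2, 3.7, 3.5); G = 11.4.

11.4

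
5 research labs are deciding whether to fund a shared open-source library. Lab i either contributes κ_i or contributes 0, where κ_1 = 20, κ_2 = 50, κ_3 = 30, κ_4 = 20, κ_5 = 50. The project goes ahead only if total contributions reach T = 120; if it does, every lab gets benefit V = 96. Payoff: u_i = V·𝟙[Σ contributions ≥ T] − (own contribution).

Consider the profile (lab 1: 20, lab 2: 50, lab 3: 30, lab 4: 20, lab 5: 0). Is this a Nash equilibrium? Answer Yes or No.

Yes

Total = 120 ≥ 120: provided.
Lab 1 (pledges 20, payoff 76): dropping to 0 → total 100, payoff 0. No gain.
Lab 2 (pledges 50, payoff 46): dropping to 0 → total 70, payoff 0. No gain.
Lab 3 (pledges 30, payoff 66): dropping to 0 → total 90, payoff 0. No gain.
Lab 4 (pledges 20, payoff 76): dropping to 0 → total 100, payoff 0. No gain.
Lab 5 (pledges 0, payoff 96): pledging 50 → total 170, payoff 46. No gain.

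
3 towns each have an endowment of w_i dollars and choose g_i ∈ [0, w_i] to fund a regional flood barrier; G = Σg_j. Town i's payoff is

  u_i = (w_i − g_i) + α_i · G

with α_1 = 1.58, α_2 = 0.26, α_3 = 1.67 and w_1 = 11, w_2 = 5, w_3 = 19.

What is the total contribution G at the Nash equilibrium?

∂u_i/∂g_i = α_i − 1, so town i contributes w_i if α_i > 1, else 0.
α_i > 1 for i ∈ {1, 3}; NE contributions (11, 0, 19), G = 30.

30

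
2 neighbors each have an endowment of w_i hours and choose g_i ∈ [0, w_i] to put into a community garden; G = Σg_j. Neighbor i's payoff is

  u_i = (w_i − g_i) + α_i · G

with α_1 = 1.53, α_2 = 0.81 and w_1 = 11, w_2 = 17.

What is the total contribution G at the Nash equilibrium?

11

∂u_i/∂g_i = α_i − 1, so neighbor i contributes w_i if α_i > 1, else 0.
α_i > 1 for i ∈ {1}; NE contributions (11, 0), G = 11.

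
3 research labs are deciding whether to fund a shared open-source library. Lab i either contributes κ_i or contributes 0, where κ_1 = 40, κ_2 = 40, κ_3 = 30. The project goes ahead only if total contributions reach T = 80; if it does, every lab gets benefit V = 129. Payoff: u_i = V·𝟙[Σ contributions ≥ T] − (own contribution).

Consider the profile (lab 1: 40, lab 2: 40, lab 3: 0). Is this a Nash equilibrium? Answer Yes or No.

Yes

Total = 80 ≥ 80: provided.
Lab 1 (pledges 40, payoff 89): dropping to 0 → total 40, payoff 0. No gain.
Lab 2 (pledges 40, payoff 89): dropping to 0 → total 40, payoff 0. No gain.
Lab 3 (pledges 0, payoff 129): pledging 30 → total 110, payoff 99. No gain.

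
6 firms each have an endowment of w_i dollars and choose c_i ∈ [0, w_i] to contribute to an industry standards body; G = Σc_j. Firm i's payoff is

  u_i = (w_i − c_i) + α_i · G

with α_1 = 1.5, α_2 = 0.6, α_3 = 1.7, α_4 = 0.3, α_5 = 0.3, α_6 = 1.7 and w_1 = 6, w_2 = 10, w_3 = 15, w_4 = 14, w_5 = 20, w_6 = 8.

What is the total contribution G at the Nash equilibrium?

∂u_i/∂c_i = α_i − 1, so firm i contributes w_i if α_i > 1, else 0.
α_i > 1 for i ∈ {1, 3, 6}; NE contributions (6, 0, 15, 0, 0, 8), G = 29.

29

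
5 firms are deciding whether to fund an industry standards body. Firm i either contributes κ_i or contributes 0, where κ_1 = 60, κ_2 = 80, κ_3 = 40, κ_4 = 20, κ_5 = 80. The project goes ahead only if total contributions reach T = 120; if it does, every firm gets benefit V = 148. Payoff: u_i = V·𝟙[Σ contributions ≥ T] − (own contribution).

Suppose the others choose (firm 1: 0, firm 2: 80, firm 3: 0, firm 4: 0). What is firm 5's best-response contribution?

Others' total = 80. Contributing 80 brings total to 160 ≥ 120: gain V − κ_5 = 68.
Best response: 80.

80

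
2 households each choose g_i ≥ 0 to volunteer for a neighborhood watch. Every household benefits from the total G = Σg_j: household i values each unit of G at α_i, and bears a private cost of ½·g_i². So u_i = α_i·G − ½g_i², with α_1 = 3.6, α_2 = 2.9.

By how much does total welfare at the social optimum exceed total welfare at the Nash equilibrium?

Household i's FOC: ∂u_i/∂g_i = α_i − g_i = 0, so g_i* = α_i.
NE contributions = (3.6, 2.9); G = 6.5.
W^NE = (Σα)·G − ½Σα_i² = 6.5² − ½·21.37 = 31.565.
Planner sets g_i = Σα_j = 6.5 for every i, so G^SO = 2·6.5 = 13.
W^SO = (Σα)·G^SO − ½·2·(Σα)² = (2/2)·6.5² = 42.25.
Deadweight loss = W^SO − W^NE = 10.685.

10.685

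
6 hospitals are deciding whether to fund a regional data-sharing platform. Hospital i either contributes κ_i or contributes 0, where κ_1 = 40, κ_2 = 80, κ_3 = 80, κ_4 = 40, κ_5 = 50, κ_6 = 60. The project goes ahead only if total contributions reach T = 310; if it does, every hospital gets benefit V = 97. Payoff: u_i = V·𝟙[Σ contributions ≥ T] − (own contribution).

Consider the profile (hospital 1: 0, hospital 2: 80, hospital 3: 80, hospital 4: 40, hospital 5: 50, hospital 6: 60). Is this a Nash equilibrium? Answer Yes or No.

Yes

Total = 310 ≥ 310: provided.
Hospital 1 (pledges 0, payoff 97): pledging 40 → total 350, payoff 57. No gain.
Hospital 2 (pledges 80, payoff 17): dropping to 0 → total 230, payoff 0. No gain.
Hospital 3 (pledges 80, payoff 17): dropping to 0 → total 230, payoff 0. No gain.
Hospital 4 (pledges 40, payoff 57): dropping to 0 → total 270, payoff 0. No gain.
Hospital 5 (pledges 50, payoff 47): dropping to 0 → total 260, payoff 0. No gain.
Hospital 6 (pledges 60, payoff 37): dropping to 0 → total 250, payoff 0. No gain.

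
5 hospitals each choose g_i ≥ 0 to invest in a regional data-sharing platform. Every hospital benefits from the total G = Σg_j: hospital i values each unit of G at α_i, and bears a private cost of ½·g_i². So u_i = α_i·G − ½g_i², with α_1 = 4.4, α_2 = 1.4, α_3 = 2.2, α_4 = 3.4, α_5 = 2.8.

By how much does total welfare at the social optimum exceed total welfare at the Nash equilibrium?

325.24

Hospital i's FOC: ∂u_i/∂g_i = α_i − g_i = 0, so g_i* = α_i.
NE contributions = (4.4, 1.4, 2.2, 3.4, 2.8); G = 14.2.
W^NE = (Σα)·G − ½Σα_i² = 14.2² − ½·45.56 = 178.86.
Planner sets g_i = Σα_j = 14.2 for every i, so G^SO = 5·14.2 = 71.
W^SO = (Σα)·G^SO − ½·5·(Σα)² = (5/2)·14.2² = 504.1.
Deadweight loss = W^SO − W^NE = 325.24.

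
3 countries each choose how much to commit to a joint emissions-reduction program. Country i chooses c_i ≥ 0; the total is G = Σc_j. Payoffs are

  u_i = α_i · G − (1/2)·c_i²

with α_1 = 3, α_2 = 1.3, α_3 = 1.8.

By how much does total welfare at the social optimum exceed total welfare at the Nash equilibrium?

Country i's FOC: ∂u_i/∂c_i = α_i − c_i = 0, so c_i* = α_i.
NE contributions = (3, 1.3, 1.8); G = 6.1.
W^NE = (Σα)·G − ½Σα_i² = 6.1² − ½·13.93 = 30.245.
Planner sets c_i = Σα_j = 6.1 for every i, so G^SO = 3·6.1 = 18.3.
W^SO = (Σα)·G^SO − ½·3·(Σα)² = (3/2)·6.1² = 55.815.
Deadweight loss = W^SO − W^NE = 25.57.

25.57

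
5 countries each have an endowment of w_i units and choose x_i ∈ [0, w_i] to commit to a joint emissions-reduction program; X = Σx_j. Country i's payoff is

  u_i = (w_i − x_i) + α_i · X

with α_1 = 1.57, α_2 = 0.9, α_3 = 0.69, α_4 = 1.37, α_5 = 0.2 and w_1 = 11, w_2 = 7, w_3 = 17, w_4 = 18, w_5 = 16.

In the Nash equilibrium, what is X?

∂u_i/∂x_i = α_i − 1, so country i contributes w_i if α_i > 1, else 0.
α_i > 1 for i ∈ {1, 4}; NE contributions (11, 0, 0, 18, 0), X = 29.

29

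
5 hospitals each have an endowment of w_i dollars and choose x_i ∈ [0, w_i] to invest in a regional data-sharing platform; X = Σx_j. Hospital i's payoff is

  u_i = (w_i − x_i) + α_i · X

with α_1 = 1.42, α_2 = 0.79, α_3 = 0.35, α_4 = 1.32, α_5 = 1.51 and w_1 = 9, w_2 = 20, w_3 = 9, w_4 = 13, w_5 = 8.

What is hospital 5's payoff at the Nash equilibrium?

45.3

∂u_i/∂x_i = α_i − 1, so hospital i contributes w_i if α_i > 1, else 0.
α_i > 1 for i ∈ {1, 4, 5}; NE contributions (9, 0, 0, 13, 8), X = 30.
u_5 = (8 − 8) + 1.51·30 = 45.3.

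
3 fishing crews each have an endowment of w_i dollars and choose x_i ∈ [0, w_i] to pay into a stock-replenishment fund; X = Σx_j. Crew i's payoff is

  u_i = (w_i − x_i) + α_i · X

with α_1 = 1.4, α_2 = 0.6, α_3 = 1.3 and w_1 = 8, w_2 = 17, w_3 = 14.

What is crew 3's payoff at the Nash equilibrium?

∂u_i/∂x_i = α_i − 1, so crew i contributes w_i if α_i > 1, else 0.
α_i > 1 for i ∈ {1, 3}; NE contributions (8, 0, 14), X = 22.
u_3 = (14 − 14) + 1.3·22 = 28.6.

28.6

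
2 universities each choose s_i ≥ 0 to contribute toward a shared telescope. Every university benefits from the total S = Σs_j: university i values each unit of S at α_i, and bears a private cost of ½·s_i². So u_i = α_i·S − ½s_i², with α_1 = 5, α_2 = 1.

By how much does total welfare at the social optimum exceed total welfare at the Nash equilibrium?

University i's FOC: ∂u_i/∂s_i = α_i − s_i = 0, so s_i* = α_i.
NE contributions = (5, 1); S = 6.
W^NE = (Σα)·S − ½Σα_i² = 6² − ½·26 = 23.
Planner sets s_i = Σα_j = 6 for every i, so S^SO = 2·6 = 12.
W^SO = (Σα)·S^SO − ½·2·(Σα)² = (2/2)·6² = 36.
Deadweight loss = W^SO − W^NE = 13.

13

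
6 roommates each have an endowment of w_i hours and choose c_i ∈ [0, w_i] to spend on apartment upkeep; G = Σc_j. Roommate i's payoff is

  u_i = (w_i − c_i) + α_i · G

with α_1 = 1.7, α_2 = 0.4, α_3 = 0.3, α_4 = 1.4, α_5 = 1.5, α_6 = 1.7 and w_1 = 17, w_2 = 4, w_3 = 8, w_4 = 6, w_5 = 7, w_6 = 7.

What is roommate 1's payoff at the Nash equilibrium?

∂u_i/∂c_i = α_i − 1, so roommate i contributes w_i if α_i > 1, else 0.
α_i > 1 for i ∈ {1, 4, 5, 6}; NE contributions (17, 0, 0, 6, 7, 7), G = 37.
u_1 = (17 − 17) + 1.7·37 = 62.9.

62.9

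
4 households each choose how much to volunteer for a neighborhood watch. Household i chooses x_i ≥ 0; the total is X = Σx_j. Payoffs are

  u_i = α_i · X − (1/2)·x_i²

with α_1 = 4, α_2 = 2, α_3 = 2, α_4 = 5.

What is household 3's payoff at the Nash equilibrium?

Household i's FOC: ∂u_i/∂x_i = α_i − x_i = 0, so x_i* = α_i.
NE contributions = (4, 2, 2, 5); X = 13.
u_3 = α_3·X − ½·(x_3)² = 2·13 − ½·2² = 24.

24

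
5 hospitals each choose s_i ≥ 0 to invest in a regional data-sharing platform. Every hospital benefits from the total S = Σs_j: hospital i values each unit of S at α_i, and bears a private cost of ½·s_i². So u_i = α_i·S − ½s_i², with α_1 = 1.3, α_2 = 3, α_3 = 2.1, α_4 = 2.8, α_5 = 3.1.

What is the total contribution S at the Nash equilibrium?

Hospital i's FOC: ∂u_i/∂s_i = α_i − s_i = 0, so s_i* = α_i.
NE contributions = (1.3, 3, 2.1, 2.8, 3.1); S = 12.3.

12.3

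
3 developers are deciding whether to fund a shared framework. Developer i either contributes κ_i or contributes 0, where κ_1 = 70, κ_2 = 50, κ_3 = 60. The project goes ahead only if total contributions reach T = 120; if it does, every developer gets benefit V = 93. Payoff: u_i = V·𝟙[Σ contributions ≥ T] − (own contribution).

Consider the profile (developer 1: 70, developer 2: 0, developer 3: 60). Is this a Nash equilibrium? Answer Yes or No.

Yes

Total = 130 ≥ 120: provided.
Developer 1 (pledges 70, payoff 23): dropping to 0 → total 60, payoff 0. No gain.
Developer 2 (pledges 0, payoff 93): pledging 50 → total 180, payoff 43. No gain.
Developer 3 (pledges 60, payoff 33): dropping to 0 → total 70, payoff 0. No gain.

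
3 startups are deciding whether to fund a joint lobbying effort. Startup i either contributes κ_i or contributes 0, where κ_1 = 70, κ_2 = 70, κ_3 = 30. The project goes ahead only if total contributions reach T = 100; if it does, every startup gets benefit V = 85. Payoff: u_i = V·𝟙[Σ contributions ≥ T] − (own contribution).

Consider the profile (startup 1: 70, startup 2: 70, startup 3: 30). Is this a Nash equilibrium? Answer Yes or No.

Total = 170 ≥ 100: provided.
Startup 1 (pledges 70, payoff 15): dropping to 0 → total 100, payoff 85. Profitable deviation.

No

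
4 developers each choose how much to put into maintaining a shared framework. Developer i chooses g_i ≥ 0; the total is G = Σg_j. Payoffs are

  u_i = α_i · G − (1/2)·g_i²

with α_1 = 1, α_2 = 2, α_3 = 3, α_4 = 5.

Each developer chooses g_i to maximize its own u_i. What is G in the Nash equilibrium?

Developer i's FOC: ∂u_i/∂g_i = α_i − g_i = 0, so g_i* = α_i.
NE contributions = (1, 2, 3, 5); G = 11.

11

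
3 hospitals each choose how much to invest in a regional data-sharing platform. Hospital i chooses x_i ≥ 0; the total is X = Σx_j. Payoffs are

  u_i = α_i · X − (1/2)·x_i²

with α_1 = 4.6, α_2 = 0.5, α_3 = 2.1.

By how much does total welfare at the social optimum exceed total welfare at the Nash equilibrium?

Hospital i's FOC: ∂u_i/∂x_i = α_i − x_i = 0, so x_i* = α_i.
NE contributions = (4.6, 0.5, 2.1); X = 7.2.
W^NE = (Σα)·X − ½Σα_i² = 7.2² − ½·25.82 = 38.93.
Planner sets x_i = Σα_j = 7.2 for every i, so X^SO = 3·7.2 = 21.6.
W^SO = (Σα)·X^SO − ½·3·(Σα)² = (3/2)·7.2² = 77.76.
Deadweight loss = W^SO − W^NE = 38.83.

38.83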